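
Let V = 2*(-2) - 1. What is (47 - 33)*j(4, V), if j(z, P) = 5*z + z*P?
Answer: 0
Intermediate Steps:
V = -5 (V = -4 - 1 = -5)
j(z, P) = 5*z + P*z
(47 - 33)*j(4, V) = (47 - 33)*(4*(5 - 5)) = 14*(4*0) = 14*0 = 0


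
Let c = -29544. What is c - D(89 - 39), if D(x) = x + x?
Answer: -29644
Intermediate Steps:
D(x) = 2*x
c - D(89 - 39) = -29544 - 2*(89 - 39) = -29544 - 2*50 = -29544 - 1*100 = -29544 - 100 = -29644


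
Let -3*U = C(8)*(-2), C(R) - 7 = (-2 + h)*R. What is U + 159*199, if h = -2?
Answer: 94873/3 ≈ 31624.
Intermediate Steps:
C(R) = 7 - 4*R (C(R) = 7 + (-2 - 2)*R = 7 - 4*R)
U = -50/3 (U = -(7 - 4*8)*(-2)/3 = -(7 - 32)*(-2)/3 = -(-25)*(-2)/3 = -⅓*50 = -50/3 ≈ -16.667)
U + 159*199 = -50/3 + 159*199 = -50/3 + 31641 = 94873/3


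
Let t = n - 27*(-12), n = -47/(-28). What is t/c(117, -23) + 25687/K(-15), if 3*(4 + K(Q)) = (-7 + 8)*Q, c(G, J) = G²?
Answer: -1093948837/383292 ≈ -2854.1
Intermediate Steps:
n = 47/28 (n = -47*(-1/28) = 47/28 ≈ 1.6786)
K(Q) = -4 + Q/3 (K(Q) = -4 + ((-7 + 8)*Q)/3 = -4 + (1*Q)/3 = -4 + Q/3)
t = 9119/28 (t = 47/28 - 27*(-12) = 47/28 + 324 = 9119/28 ≈ 325.68)
t/c(117, -23) + 25687/K(-15) = 9119/(28*(117²)) + 25687/(-4 + (⅓)*(-15)) = (9119/28)/13689 + 25687/(-4 - 5) = (9119/28)*(1/13689) + 25687/(-9) = 9119/383292 + 25687*(-⅑) = 9119/383292 - 25687/9 = -1093948837/383292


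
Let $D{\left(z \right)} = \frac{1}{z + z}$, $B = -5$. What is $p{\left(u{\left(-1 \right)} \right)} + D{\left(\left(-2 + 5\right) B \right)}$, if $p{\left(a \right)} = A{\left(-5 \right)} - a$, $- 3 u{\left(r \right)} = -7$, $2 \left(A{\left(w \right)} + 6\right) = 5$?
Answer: $- \frac{88}{15} \approx -5.8667$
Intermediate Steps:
$A{\left(w \right)} = - \frac{7}{2}$ ($A{\left(w \right)} = -6 + \frac{1}{2} \cdot 5 = -6 + \frac{5}{2} = - \frac{7}{2}$)
$u{\left(r \right)} = \frac{7}{3}$ ($u{\left(r \right)} = \left(- \frac{1}{3}\right) \left(-7\right) = \frac{7}{3}$)
$p{\left(a \right)} = - \frac{7}{2} - a$
$D{\left(z \right)} = \frac{1}{2 z}$
$p{\left(u{\left(-1 \right)} \right)} + D{\left(\left(-2 + 5\right) B \right)} = \left(- \frac{7}{2} - \frac{7}{3}\right) + \frac{1}{2 \left(-2 + 5\right) \left(-5\right)} = \left(- \frac{7}{2} - \frac{7}{3}\right) + \frac{1}{2 \cdot 3 \left(-5\right)} = - \frac{35}{6} + \frac{1}{2 \left(-15\right)} = - \frac{35}{6} + \frac{1}{2} \left(- \frac{1}{15}\right) = - \frac{35}{6} - \frac{1}{30} = - \frac{88}{15}$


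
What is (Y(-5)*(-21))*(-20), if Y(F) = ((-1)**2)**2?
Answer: 420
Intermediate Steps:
Y(F) = 1 (Y(F) = 1**2 = 1)
(Y(-5)*(-21))*(-20) = (1*(-21))*(-20) = -21*(-20) = 420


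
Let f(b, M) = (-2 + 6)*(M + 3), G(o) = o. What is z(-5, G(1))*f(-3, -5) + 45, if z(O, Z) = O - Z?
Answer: 93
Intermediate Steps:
f(b, M) = 12 + 4*M (f(b, M) = 4*(3 + M) = 12 + 4*M)
z(-5, G(1))*f(-3, -5) + 45 = (-5 - 1*1)*(12 + 4*(-5)) + 45 = (-5 - 1)*(12 - 20) + 45 = -6*(-8) + 45 = 48 + 45 = 93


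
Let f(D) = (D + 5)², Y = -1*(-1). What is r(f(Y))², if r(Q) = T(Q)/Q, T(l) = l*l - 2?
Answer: 418609/324 ≈ 1292.0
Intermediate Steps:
Y = 1
f(D) = (5 + D)²
T(l) = -2 + l² (T(l) = l² - 2 = -2 + l²)
r(Q) = (-2 + Q²)/Q
r(f(Y))² = ((5 + 1)² - 2/(5 + 1)²)² = (6² - 2/(6²))² = (36 - 2/36)² = (36 - 2*1/36)² = (36 - 1/18)² = (647/18)² = 418609/324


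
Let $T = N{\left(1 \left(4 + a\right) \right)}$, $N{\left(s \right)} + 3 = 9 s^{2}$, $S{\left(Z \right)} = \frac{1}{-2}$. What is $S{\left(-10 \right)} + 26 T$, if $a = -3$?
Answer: $\frac{311}{2} \approx 155.5$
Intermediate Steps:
$S{\left(Z \right)} = - \frac{1}{2}$
$N{\left(s \right)} = -3 + 9 s^{2}$
$T = 6$ ($T = -3 + 9 \left(1 \left(4 - 3\right)\right)^{2} = -3 + 9 \left(1 \cdot 1\right)^{2} = -3 + 9 \cdot 1^{2} = -3 + 9 \cdot 1 = -3 + 9 = 6$)
$S{\left(-10 \right)} + 26 T = - \frac{1}{2} + 26 \cdot 6 = - \frac{1}{2} + 156 = \frac{311}{2}$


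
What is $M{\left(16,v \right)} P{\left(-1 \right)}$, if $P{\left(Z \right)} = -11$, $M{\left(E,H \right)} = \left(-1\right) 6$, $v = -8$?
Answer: $66$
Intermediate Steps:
$M{\left(E,H \right)} = -6$
$M{\left(16,v \right)} P{\left(-1 \right)} = \left(-6\right) \left(-11\right) = 66$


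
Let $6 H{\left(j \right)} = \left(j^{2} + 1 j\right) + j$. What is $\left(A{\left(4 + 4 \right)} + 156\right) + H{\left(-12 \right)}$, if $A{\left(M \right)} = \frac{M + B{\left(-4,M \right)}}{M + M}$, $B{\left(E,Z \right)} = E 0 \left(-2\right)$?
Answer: $\frac{353}{2} \approx 176.5$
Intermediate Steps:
$H{\left(j \right)} = \frac{j}{3} + \frac{j^{2}}{6}$ ($H{\left(j \right)} = \frac{\left(j^{2} + 1 j\right) + j}{6} = \frac{\left(j^{2} + j\right) + j}{6} = \frac{\left(j + j^{2}\right) + j}{6} = \frac{j^{2} + 2 j}{6} = \frac{j}{3} + \frac{j^{2}}{6}$)
$B{\left(E,Z \right)} = 0$ ($B{\left(E,Z \right)} = 0 \left(-2\right) = 0$)
$A{\left(M \right)} = \frac{1}{2}$ ($A{\left(M \right)} = \frac{M + 0}{M + M} = \frac{M}{2 M} = M \frac{1}{2 M} = \frac{1}{2}$)
$\left(A{\left(4 + 4 \right)} + 156\right) + H{\left(-12 \right)} = \left(\frac{1}{2} + 156\right) + \frac{1}{6} \left(-12\right) \left(2 - 12\right) = \frac{313}{2} + \frac{1}{6} \left(-12\right) \left(-10\right) = \frac{313}{2} + 20 = \frac{353}{2}$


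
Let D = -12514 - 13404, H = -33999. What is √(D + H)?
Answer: I*√59917 ≈ 244.78*I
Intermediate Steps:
D = -25918
√(D + H) = √(-25918 - 33999) = √(-59917) = I*√59917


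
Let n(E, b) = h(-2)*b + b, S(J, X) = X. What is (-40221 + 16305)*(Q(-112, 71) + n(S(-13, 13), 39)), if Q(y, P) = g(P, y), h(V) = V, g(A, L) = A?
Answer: -765312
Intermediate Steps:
Q(y, P) = P
n(E, b) = -b (n(E, b) = -2*b + b = -b)
(-40221 + 16305)*(Q(-112, 71) + n(S(-13, 13), 39)) = (-40221 + 16305)*(71 - 1*39) = -23916*(71 - 39) = -23916*32 = -765312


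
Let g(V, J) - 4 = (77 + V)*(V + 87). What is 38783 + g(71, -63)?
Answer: 62171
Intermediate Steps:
g(V, J) = 4 + (77 + V)*(87 + V) (g(V, J) = 4 + (77 + V)*(V + 87) = 4 + (77 + V)*(87 + V))
38783 + g(71, -63) = 38783 + (6703 + 71² + 164*71) = 38783 + (6703 + 5041 + 11644) = 38783 + 23388 = 62171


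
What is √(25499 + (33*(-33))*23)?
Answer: 2*√113 ≈ 21.260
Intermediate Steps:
√(25499 + (33*(-33))*23) = √(25499 - 1089*23) = √(25499 - 25047) = √452 = 2*√113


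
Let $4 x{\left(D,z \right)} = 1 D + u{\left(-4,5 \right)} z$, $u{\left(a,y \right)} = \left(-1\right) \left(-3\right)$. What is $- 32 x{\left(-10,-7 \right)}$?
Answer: $248$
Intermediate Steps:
$u{\left(a,y \right)} = 3$
$x{\left(D,z \right)} = \frac{D}{4} + \frac{3 z}{4}$ ($x{\left(D,z \right)} = \frac{1 D + 3 z}{4} = \frac{D + 3 z}{4} = \frac{D}{4} + \frac{3 z}{4}$)
$- 32 x{\left(-10,-7 \right)} = - 32 \left(\frac{1}{4} \left(-10\right) + \frac{3}{4} \left(-7\right)\right) = - 32 \left(- \frac{5}{2} - \frac{21}{4}\right) = \left(-32\right) \left(- \frac{31}{4}\right) = 248$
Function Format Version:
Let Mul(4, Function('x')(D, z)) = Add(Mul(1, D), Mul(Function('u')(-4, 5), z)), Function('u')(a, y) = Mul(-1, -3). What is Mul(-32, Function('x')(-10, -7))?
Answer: 248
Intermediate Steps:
Function('u')(a, y) = 3
Function('x')(D, z) = Add(Mul(Rational(1, 4), D), Mul(Rational(3, 4), z)) (Function('x')(D, z) = Mul(Rational(1, 4), Add(Mul(1, D), Mul(3, z))) = Mul(Rational(1, 4), Add(D, Mul(3, z))) = Add(Mul(Rational(1, 4), D), Mul(Rational(3, 4), z)))
Mul(-32, Function('x')(-10, -7)) = Mul(-32, Add(Mul(Rational(1, 4), -10), Mul(Rational(3, 4), -7))) = Mul(-32, Add(Rational(-5, 2), Rational(-21, 4))) = Mul(-32, Rational(-31, 4)) = 248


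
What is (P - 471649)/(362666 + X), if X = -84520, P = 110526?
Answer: -361123/278146 ≈ -1.2983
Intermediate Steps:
(P - 471649)/(362666 + X) = (110526 - 471649)/(362666 - 84520) = -361123/278146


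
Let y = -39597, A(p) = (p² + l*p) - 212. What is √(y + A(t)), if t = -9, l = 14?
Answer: I*√39854 ≈ 199.63*I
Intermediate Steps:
A(p) = -212 + p² + 14*p (A(p) = (p² + 14*p) - 212 = -212 + p² + 14*p)
√(y + A(t)) = √(-39597 + (-212 + (-9)² + 14*(-9))) = √(-39597 + (-212 + 81 - 126)) = √(-39597 - 257) = √(-39854) = I*√39854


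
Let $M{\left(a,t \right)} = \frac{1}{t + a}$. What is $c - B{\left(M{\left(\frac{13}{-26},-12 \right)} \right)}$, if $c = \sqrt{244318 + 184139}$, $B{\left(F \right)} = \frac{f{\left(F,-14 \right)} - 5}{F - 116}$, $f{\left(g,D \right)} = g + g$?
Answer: $- \frac{129}{2902} + \sqrt{428457} \approx 654.52$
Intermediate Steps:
$M{\left(a,t \right)} = \frac{1}{a + t}$
$f{\left(g,D \right)} = 2 g$
$B{\left(F \right)} = \frac{-5 + 2 F}{-116 + F}$ ($B{\left(F \right)} = \frac{2 F - 5}{F - 116} = \frac{-5 + 2 F}{-116 + F}$)
$c = \sqrt{428457} \approx 654.57$
$c - B{\left(M{\left(\frac{13}{-26},-12 \right)} \right)} = \sqrt{428457} - \frac{-5 + \frac{2}{\frac{13}{-26} - 12}}{-116 + \frac{1}{\frac{13}{-26} - 12}} = \sqrt{428457} - \frac{-5 + \frac{2}{13 \left(- \frac{1}{26}\right) - 12}}{-116 + \frac{1}{13 \left(- \frac{1}{26}\right) - 12}} = \sqrt{428457} - \frac{-5 + \frac{2}{- \frac{1}{2} - 12}}{-116 + \frac{1}{- \frac{1}{2} - 12}} = \sqrt{428457} - \frac{-5 + \frac{2}{- \frac{25}{2}}}{-116 + \frac{1}{- \frac{25}{2}}} = \sqrt{428457} - \frac{-5 + 2 \left(- \frac{2}{25}\right)}{-116 - \frac{2}{25}} = \sqrt{428457} - \frac{-5 - \frac{4}{25}}{- \frac{2902}{25}} = \sqrt{428457} - \left(- \frac{25}{2902}\right) \left(- \frac{129}{25}\right) = \sqrt{428457} - \frac{129}{2902} = - \frac{129}{2902} + \sqrt{428457}$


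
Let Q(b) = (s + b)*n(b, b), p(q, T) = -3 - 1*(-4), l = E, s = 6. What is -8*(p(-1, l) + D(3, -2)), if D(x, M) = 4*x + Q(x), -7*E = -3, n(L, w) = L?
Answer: -320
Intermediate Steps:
E = 3/7 (E = -1/7*(-3) = 3/7 ≈ 0.42857)
l = 3/7 ≈ 0.42857
p(q, T) = 1 (p(q, T) = -3 + 4 = 1)
Q(b) = b*(6 + b) (Q(b) = (6 + b)*b = b*(6 + b))
D(x, M) = 4*x + x*(6 + x)
-8*(p(-1, l) + D(3, -2)) = -8*(1 + 3*(10 + 3)) = -8*(1 + 3*13) = -8*(1 + 39) = -8*40 = -320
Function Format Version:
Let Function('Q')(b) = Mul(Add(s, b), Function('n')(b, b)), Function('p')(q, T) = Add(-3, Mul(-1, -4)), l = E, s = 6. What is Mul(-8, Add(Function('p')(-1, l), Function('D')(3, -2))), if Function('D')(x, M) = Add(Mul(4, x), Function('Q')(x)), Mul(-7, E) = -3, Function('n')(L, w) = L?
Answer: -320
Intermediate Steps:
E = Rational(3, 7) (E = Mul(Rational(-1, 7), -3) = Rational(3, 7) ≈ 0.42857)
l = Rational(3, 7) ≈ 0.42857
Function('p')(q, T) = 1 (Function('p')(q, T) = Add(-3, 4) = 1)
Function('Q')(b) = Mul(b, Add(6, b)) (Function('Q')(b) = Mul(Add(6, b), b) = Mul(b, Add(6, b)))
Function('D')(x, M) = Add(Mul(4, x), Mul(x, Add(6, x)))
Mul(-8, Add(Function('p')(-1, l), Function('D')(3, -2))) = Mul(-8, Add(1, Mul(3, Add(10, 3)))) = Mul(-8, Add(1, Mul(3, 13))) = Mul(-8, Add(1, 39)) = Mul(-8, 40) = -320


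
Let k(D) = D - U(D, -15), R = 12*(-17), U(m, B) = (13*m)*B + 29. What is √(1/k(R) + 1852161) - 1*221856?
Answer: -221856 + 2*√741346040103799/40013 ≈ -2.2050e+5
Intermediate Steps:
U(m, B) = 29 + 13*B*m (U(m, B) = 13*B*m + 29 = 29 + 13*B*m)
R = -204
k(D) = -29 + 196*D (k(D) = D - (29 + 13*(-15)*D) = D - (29 - 195*D) = D + (-29 + 195*D) = -29 + 196*D)
√(1/k(R) + 1852161) - 1*221856 = √(1/(-29 + 196*(-204)) + 1852161) - 1*221856 = √(1/(-29 - 39984) + 1852161) - 221856 = √(1/(-40013) + 1852161) - 221856 = √(-1/40013 + 1852161) - 221856 = √(74110518092/40013) - 221856 = 2*√741346040103799/40013 - 221856 = -221856 + 2*√741346040103799/40013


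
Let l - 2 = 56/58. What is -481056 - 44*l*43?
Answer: -14113336/29 ≈ -4.8667e+5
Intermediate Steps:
l = 86/29 (l = 2 + 56/58 = 2 + 56*(1/58) = 2 + 28/29 = 86/29 ≈ 2.9655)
-481056 - 44*l*43 = -481056 - 44*86/29*43 = -481056 - 3784/29*43 = -481056 - 162712/29 = -14113336/29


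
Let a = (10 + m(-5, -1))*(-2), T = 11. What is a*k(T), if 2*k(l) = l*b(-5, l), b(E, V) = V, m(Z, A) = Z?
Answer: -605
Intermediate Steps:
a = -10 (a = (10 - 5)*(-2) = 5*(-2) = -10)
k(l) = l²/2 (k(l) = (l*l)/2 = l²/2)
a*k(T) = -5*11² = -5*121 = -10*121/2 = -605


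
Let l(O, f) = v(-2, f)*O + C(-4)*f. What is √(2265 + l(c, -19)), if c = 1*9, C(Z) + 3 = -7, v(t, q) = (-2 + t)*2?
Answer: √2383 ≈ 48.816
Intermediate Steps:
v(t, q) = -4 + 2*t
C(Z) = -10 (C(Z) = -3 - 7 = -10)
c = 9
l(O, f) = -10*f - 8*O (l(O, f) = (-4 + 2*(-2))*O - 10*f = (-4 - 4)*O - 10*f = -8*O - 10*f = -10*f - 8*O)
√(2265 + l(c, -19)) = √(2265 + (-10*(-19) - 8*9)) = √(2265 + (190 - 72)) = √(2265 + 118) = √2383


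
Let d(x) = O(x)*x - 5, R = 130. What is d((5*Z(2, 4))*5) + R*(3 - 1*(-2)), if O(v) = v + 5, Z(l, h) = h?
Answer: 11145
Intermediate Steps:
O(v) = 5 + v
d(x) = -5 + x*(5 + x) (d(x) = (5 + x)*x - 5 = x*(5 + x) - 5 = -5 + x*(5 + x))
d((5*Z(2, 4))*5) + R*(3 - 1*(-2)) = (-5 + ((5*4)*5)*(5 + (5*4)*5)) + 130*(3 - 1*(-2)) = (-5 + (20*5)*(5 + 20*5)) + 130*(3 + 2) = (-5 + 100*(5 + 100)) + 130*5 = (-5 + 100*105) + 650 = (-5 + 10500) + 650 = 10495 + 650 = 11145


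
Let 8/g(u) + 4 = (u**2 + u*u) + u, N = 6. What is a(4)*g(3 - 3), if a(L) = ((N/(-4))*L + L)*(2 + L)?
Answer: 24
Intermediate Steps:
g(u) = 8/(-4 + u + 2*u**2) (g(u) = 8/(-4 + ((u**2 + u*u) + u)) = 8/(-4 + ((u**2 + u**2) + u)) = 8/(-4 + (2*u**2 + u)) = 8/(-4 + (u + 2*u**2)) = 8/(-4 + u + 2*u**2))
a(L) = -L*(2 + L)/2 (a(L) = ((6/(-4))*L + L)*(2 + L) = ((6*(-1/4))*L + L)*(2 + L) = (-3*L/2 + L)*(2 + L) = (-L/2)*(2 + L) = -L*(2 + L)/2)
a(4)*g(3 - 3) = (-1/2*4*(2 + 4))*(8/(-4 + (3 - 3) + 2*(3 - 3)**2)) = (-1/2*4*6)*(8/(-4 + 0 + 2*0**2)) = -96/(-4 + 0 + 2*0) = -96/(-4 + 0 + 0) = -96/(-4) = -96*(-1)/4 = -12*(-2) = 24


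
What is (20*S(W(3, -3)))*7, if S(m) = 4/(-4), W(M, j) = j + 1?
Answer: -140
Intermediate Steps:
W(M, j) = 1 + j
S(m) = -1 (S(m) = 4*(-¼) = -1)
(20*S(W(3, -3)))*7 = (20*(-1))*7 = -20*7 = -140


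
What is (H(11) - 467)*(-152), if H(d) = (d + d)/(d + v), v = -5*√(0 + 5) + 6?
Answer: 2896132/41 - 4180*√5/41 ≈ 70409.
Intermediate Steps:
v = 6 - 5*√5 (v = -5*√5 + 6 = 6 - 5*√5 ≈ -5.1803)
H(d) = 2*d/(6 + d - 5*√5) (H(d) = (d + d)/(d + (6 - 5*√5)) = (2*d)/(6 + d - 5*√5) = 2*d/(6 + d - 5*√5))
(H(11) - 467)*(-152) = (2*11/(6 + 11 - 5*√5) - 467)*(-152) = (2*11/(17 - 5*√5) - 467)*(-152) = (22/(17 - 5*√5) - 467)*(-152) = (-467 + 22/(17 - 5*√5))*(-152) = 70984 - 3344/(17 - 5*√5)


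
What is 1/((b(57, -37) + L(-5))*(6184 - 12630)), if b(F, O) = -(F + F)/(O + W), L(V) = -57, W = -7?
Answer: 1/350721 ≈ 2.8513e-6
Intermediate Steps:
b(F, O) = -2*F/(-7 + O) (b(F, O) = -(F + F)/(O - 7) = -2*F/(-7 + O))
1/((b(57, -37) + L(-5))*(6184 - 12630)) = 1/((-2*57/(-7 - 37) - 57)*(6184 - 12630)) = 1/((-2*57/(-44) - 57)*(-6446)) = 1/((-2*57*(-1/44) - 57)*(-6446)) = 1/((57/22 - 57)*(-6446)) = 1/(-1197/22*(-6446)) = 1/350721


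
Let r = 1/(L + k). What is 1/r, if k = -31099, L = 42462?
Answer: 11363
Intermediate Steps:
r = 1/11363 (r = 1/(42462 - 31099) = 1/11363 ≈ 8.8005e-5)
1/r = 1/(1/11363) = 11363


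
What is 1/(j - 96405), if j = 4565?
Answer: -1/91840 ≈ -1.0888e-5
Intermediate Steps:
1/(j - 96405) = 1/(4565 - 96405) = 1/(-91840) = -1/91840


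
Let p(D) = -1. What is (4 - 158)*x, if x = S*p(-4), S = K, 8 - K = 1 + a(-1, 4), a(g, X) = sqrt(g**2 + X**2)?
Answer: 1078 - 154*sqrt(17) ≈ 443.04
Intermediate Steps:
a(g, X) = sqrt(X**2 + g**2)
K = 7 - sqrt(17) (K = 8 - (1 + sqrt(4**2 + (-1)**2)) = 8 - (1 + sqrt(16 + 1)) = 8 - (1 + sqrt(17)) = 8 + (-1 - sqrt(17)) = 7 - sqrt(17) ≈ 2.8769)
S = 7 - sqrt(17) ≈ 2.8769
x = -7 + sqrt(17) (x = (7 - sqrt(17))*(-1) = -7 + sqrt(17) ≈ -2.8769)
(4 - 158)*x = (4 - 158)*(-7 + sqrt(17)) = -154*(-7 + sqrt(17)) = 1078 - 154*sqrt(17)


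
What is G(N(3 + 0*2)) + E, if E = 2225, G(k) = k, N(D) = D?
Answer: 2228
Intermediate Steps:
G(N(3 + 0*2)) + E = (3 + 0*2) + 2225 = (3 + 0) + 2225 = 3 + 2225 = 2228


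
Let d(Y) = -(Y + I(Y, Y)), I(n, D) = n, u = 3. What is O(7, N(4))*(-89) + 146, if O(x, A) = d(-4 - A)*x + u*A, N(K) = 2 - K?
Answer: -1812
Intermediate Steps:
d(Y) = -2*Y (d(Y) = -(Y + Y) = -2*Y)
O(x, A) = 3*A + x*(8 + 2*A) (O(x, A) = (-2*(-4 - A))*x + 3*A = (8 + 2*A)*x + 3*A = x*(8 + 2*A) + 3*A = 3*A + x*(8 + 2*A))
O(7, N(4))*(-89) + 146 = (3*(2 - 1*4) + 2*7*(4 + (2 - 1*4)))*(-89) + 146 = (3*(2 - 4) + 2*7*(4 + (2 - 4)))*(-89) + 146 = (3*(-2) + 2*7*(4 - 2))*(-89) + 146 = (-6 + 2*7*2)*(-89) + 146 = (-6 + 28)*(-89) + 146 = 22*(-89) + 146 = -1958 + 146 = -1812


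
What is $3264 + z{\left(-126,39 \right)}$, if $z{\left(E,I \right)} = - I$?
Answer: $3225$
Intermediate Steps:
$3264 + z{\left(-126,39 \right)} = 3264 - 39 = 3225$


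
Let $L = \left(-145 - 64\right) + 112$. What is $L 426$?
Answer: $-41322$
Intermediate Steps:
$L = -97$ ($L = -209 + 112 = -97$)
$L 426 = \left(-97\right) 426 = -41322$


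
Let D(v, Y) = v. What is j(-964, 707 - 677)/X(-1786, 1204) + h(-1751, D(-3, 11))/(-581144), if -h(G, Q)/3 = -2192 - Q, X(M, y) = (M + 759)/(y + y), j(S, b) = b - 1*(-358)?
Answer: -542971908085/596834888 ≈ -909.75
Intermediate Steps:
j(S, b) = 358 + b (j(S, b) = b + 358 = 358 + b)
X(M, y) = (759 + M)/(2*y) (X(M, y) = (759 + M)/((2*y)) = (759 + M)*(1/(2*y)) = (759 + M)/(2*y))
h(G, Q) = 6576 + 3*Q (h(G, Q) = -3*(-2192 - Q) = 6576 + 3*Q)
j(-964, 707 - 677)/X(-1786, 1204) + h(-1751, D(-3, 11))/(-581144) = (358 + (707 - 677))/(((1/2)*(759 - 1786)/1204)) + (6576 + 3*(-3))/(-581144) = (358 + 30)/(((1/2)*(1/1204)*(-1027))) + (6576 - 9)*(-1/581144) = 388/(-1027/2408) + 6567*(-1/581144) = 388*(-2408/1027) - 6567/581144 = -934304/1027 - 6567/581144 = -542971908085/596834888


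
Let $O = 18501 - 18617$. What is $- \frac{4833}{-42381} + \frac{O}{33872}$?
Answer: $\frac{152095}{1375028} \approx 0.11061$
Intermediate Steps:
$O = -116$
$- \frac{4833}{-42381} + \frac{O}{33872} = - \frac{4833}{-42381} - \frac{116}{33872} = \left(-4833\right) \left(- \frac{1}{42381}\right) - \frac{1}{292} = \frac{537}{4709} - \frac{1}{292} = \frac{152095}{1375028}$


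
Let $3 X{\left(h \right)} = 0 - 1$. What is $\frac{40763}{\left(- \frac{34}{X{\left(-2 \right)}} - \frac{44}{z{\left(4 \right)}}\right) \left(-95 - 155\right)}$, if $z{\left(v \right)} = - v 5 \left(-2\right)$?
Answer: $- \frac{40763}{25225} \approx -1.616$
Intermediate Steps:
$X{\left(h \right)} = - \frac{1}{3}$ ($X{\left(h \right)} = \frac{0 - 1}{3} = \frac{1}{3} \left(-1\right) = - \frac{1}{3}$)
$z{\left(v \right)} = 10 v$ ($z{\left(v \right)} = - 5 v \left(-2\right) = 10 v$)
$\frac{40763}{\left(- \frac{34}{X{\left(-2 \right)}} - \frac{44}{z{\left(4 \right)}}\right) \left(-95 - 155\right)} = \frac{40763}{\left(- \frac{34}{- \frac{1}{3}} - \frac{44}{10 \cdot 4}\right) \left(-95 - 155\right)} = \frac{40763}{\left(\left(-34\right) \left(-3\right) - \frac{44}{40}\right) \left(-250\right)} = \frac{40763}{\left(102 - \frac{11}{10}\right) \left(-250\right)} = \frac{40763}{\frac{1009}{10} \left(-250\right)} = \frac{40763}{-25225} = 40763 \left(- \frac{1}{25225}\right) = - \frac{40763}{25225}$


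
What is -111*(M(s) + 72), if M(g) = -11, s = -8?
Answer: -6771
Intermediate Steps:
-111*(M(s) + 72) = -111*(-11 + 72) = -111*61 = -6771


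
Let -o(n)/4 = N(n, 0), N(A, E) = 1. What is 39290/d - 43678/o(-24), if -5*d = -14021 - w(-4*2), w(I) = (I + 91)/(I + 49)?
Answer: 3143077729/287472 ≈ 10934.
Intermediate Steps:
o(n) = -4 (o(n) = -4*1 = -4)
w(I) = (91 + I)/(49 + I)
d = 574944/205 (d = -(-14021 - (91 - 4*2)/(49 - 4*2))/5 = -(-14021 - (91 - 8)/(49 - 8))/5 = -(-14021 - 83/41)/5 = -⅕*(-574944/41) = 574944/205 ≈ 2804.6)
39290/d - 43678/o(-24) = 39290/(574944/205) - 43678/(-4) = 39290*(205/574944) - 43678*(-¼) = 4027225/287472 + 21839/2 = 3143077729/287472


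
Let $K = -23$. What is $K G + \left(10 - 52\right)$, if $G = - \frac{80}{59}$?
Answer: $- \frac{638}{59} \approx -10.814$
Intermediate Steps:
$G = - \frac{80}{59}$ ($G = \left(-80\right) \frac{1}{59} = - \frac{80}{59} \approx -1.3559$)
$K G + \left(10 - 52\right) = \left(-23\right) \left(- \frac{80}{59}\right) + \left(10 - 52\right) = \frac{1840}{59} + \left(10 - 52\right) = \frac{1840}{59} - 42 = - \frac{638}{59}$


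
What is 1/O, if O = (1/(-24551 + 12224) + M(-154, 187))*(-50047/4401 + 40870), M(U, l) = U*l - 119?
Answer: -54251127/64098192471944780 ≈ -8.4638e-10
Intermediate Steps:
M(U, l) = -119 + U*l
O = -64098192471944780/54251127 (O = (1/(-24551 + 12224) + (-119 - 154*187))*(-50047/4401 + 40870) = (1/(-12327) + (-119 - 28798))*(-50047*1/4401 + 40870) = (-1/12327 - 28917)*(-50047/4401 + 40870) = -356459860/12327*179818823/4401 = -64098192471944780/54251127 ≈ -1.1815e+9)
1/O = 1/(-64098192471944780/54251127) = -54251127/64098192471944780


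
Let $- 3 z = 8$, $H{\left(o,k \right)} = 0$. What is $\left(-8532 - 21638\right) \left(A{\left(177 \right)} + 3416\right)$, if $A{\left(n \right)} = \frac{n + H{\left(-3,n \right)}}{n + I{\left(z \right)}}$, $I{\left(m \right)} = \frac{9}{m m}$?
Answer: $- \frac{392053840080}{3803} \approx -1.0309 \cdot 10^{8}$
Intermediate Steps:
$z = - \frac{8}{3}$ ($z = \left(- \frac{1}{3}\right) 8 = - \frac{8}{3} \approx -2.6667$)
$I{\left(m \right)} = \frac{9}{m^{2}}$
$A{\left(n \right)} = \frac{n}{\frac{81}{64} + n}$ ($A{\left(n \right)} = \frac{n + 0}{n + \frac{9}{\frac{64}{9}}} = \frac{n}{n + 9 \cdot \frac{9}{64}} = \frac{n}{n + \frac{81}{64}} = \frac{n}{\frac{81}{64} + n}$)
$\left(-8532 - 21638\right) \left(A{\left(177 \right)} + 3416\right) = \left(-8532 - 21638\right) \left(64 \cdot 177 \frac{1}{81 + 64 \cdot 177} + 3416\right) = - 30170 \left(64 \cdot 177 \frac{1}{81 + 11328} + 3416\right) = - 30170 \left(64 \cdot 177 \cdot \frac{1}{11409} + 3416\right) = - 30170 \left(\frac{3776}{3803} + 3416\right) = \left(-30170\right) \frac{12994824}{3803} = - \frac{392053840080}{3803}$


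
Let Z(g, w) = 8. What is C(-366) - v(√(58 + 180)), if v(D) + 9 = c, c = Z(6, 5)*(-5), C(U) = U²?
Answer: 134005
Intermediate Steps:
c = -40 (c = 8*(-5) = -40)
v(D) = -49 (v(D) = -9 - 40 = -49)
C(-366) - v(√(58 + 180)) = (-366)² - 1*(-49) = 133956 + 49 = 134005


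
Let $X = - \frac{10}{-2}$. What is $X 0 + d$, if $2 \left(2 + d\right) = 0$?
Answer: $-2$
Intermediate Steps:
$d = -2$ ($d = -2 + \frac{1}{2} \cdot 0 = -2 + 0 = -2$)
$X = 5$ ($X = \left(-10\right) \left(- \frac{1}{2}\right) = 5$)
$X 0 + d = 5 \cdot 0 - 2 = 0 - 2 = -2$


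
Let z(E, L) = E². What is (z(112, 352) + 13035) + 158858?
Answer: 184437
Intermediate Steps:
(z(112, 352) + 13035) + 158858 = (112² + 13035) + 158858 = (12544 + 13035) + 158858 = 25579 + 158858 = 184437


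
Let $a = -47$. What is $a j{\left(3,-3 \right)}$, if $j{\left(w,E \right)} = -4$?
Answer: $188$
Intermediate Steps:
$a j{\left(3,-3 \right)} = \left(-47\right) \left(-4\right) = 188$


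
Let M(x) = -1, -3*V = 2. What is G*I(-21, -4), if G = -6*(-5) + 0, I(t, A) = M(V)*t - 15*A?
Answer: 2430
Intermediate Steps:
V = -⅔ (V = -⅓*2 = -⅔ ≈ -0.66667)
I(t, A) = -t - 15*A
G = 30 (G = 30 + 0 = 30)
G*I(-21, -4) = 30*(-1*(-21) - 15*(-4)) = 30*(21 + 60) = 30*81 = 2430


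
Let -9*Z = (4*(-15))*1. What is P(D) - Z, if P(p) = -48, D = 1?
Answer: -164/3 ≈ -54.667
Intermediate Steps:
Z = 20/3 (Z = -4*(-15)/9 = -(-20)/3 = -⅑*(-60) = 20/3 ≈ 6.6667)
P(D) - Z = -48 - 1*20/3 = -48 - 20/3 = -164/3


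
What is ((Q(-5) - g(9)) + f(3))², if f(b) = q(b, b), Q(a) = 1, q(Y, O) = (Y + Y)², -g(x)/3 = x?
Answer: 4096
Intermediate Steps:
g(x) = -3*x
q(Y, O) = 4*Y² (q(Y, O) = (2*Y)² = 4*Y²)
f(b) = 4*b²
((Q(-5) - g(9)) + f(3))² = ((1 - (-3)*9) + 4*3²)² = ((1 - 1*(-27)) + 4*9)² = ((1 + 27) + 36)² = (28 + 36)² = 64² = 4096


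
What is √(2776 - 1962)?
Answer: √814 ≈ 28.531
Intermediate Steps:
√(2776 - 1962) = √814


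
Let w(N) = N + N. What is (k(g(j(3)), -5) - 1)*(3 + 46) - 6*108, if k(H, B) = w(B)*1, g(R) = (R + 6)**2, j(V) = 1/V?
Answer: -1187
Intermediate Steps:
w(N) = 2*N
g(R) = (6 + R)**2
k(H, B) = 2*B (k(H, B) = (2*B)*1 = 2*B)
(k(g(j(3)), -5) - 1)*(3 + 46) - 6*108 = (2*(-5) - 1)*(3 + 46) - 6*108 = (-10 - 1)*49 - 648 = -11*49 - 648 = -539 - 648 = -1187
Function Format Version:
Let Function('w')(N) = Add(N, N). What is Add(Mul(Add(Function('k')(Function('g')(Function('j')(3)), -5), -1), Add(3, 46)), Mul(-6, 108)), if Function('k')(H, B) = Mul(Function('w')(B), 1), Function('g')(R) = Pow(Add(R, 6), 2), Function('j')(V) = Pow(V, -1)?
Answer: -1187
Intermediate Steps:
Function('w')(N) = Mul(2, N)
Function('g')(R) = Pow(Add(6, R), 2)
Function('k')(H, B) = Mul(2, B) (Function('k')(H, B) = Mul(Mul(2, B), 1) = Mul(2, B))
Add(Mul(Add(Function('k')(Function('g')(Function('j')(3)), -5), -1), Add(3, 46)), Mul(-6, 108)) = Add(Mul(Add(Mul(2, -5), -1), Add(3, 46)), Mul(-6, 108)) = Add(Mul(Add(-10, -1), 49), -648) = Add(Mul(-11, 49), -648) = Add(-539, -648) = -1187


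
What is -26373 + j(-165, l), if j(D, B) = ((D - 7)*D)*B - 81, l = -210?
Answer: -5986254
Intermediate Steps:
j(D, B) = -81 + B*D*(-7 + D) (j(D, B) = ((-7 + D)*D)*B - 81 = (D*(-7 + D))*B - 81 = B*D*(-7 + D) - 81 = -81 + B*D*(-7 + D))
-26373 + j(-165, l) = -26373 + (-81 - 210*(-165)**2 - 7*(-210)*(-165)) = -26373 + (-81 - 210*27225 - 242550) = -26373 + (-81 - 5717250 - 242550) = -26373 - 5959881 = -5986254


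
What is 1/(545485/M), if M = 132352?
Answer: 132352/545485 ≈ 0.24263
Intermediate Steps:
1/(545485/M) = 1/(545485/132352) = 132352/545485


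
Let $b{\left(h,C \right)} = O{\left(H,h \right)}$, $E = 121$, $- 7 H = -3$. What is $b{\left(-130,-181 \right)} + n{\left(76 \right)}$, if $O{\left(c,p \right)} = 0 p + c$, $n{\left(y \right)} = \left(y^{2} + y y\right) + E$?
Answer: $\frac{81714}{7} \approx 11673.0$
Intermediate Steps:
$H = \frac{3}{7}$ ($H = \left(- \frac{1}{7}\right) \left(-3\right) = \frac{3}{7} \approx 0.42857$)
$n{\left(y \right)} = 121 + 2 y^{2}$ ($n{\left(y \right)} = \left(y^{2} + y y\right) + 121 = \left(y^{2} + y^{2}\right) + 121 = 2 y^{2} + 121 = 121 + 2 y^{2}$)
$O{\left(c,p \right)} = c$ ($O{\left(c,p \right)} = 0 + c = c$)
$b{\left(h,C \right)} = \frac{3}{7}$
$b{\left(-130,-181 \right)} + n{\left(76 \right)} = \frac{3}{7} + \left(121 + 2 \cdot 76^{2}\right) = \frac{3}{7} + \left(121 + 2 \cdot 5776\right) = \frac{3}{7} + \left(121 + 11552\right) = \frac{3}{7} + 11673 = \frac{81714}{7}$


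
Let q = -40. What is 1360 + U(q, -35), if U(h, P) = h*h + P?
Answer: 2925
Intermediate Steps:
U(h, P) = P + h**2 (U(h, P) = h**2 + P = P + h**2)
1360 + U(q, -35) = 1360 + (-35 + (-40)**2) = 1360 + (-35 + 1600) = 1360 + 1565 = 2925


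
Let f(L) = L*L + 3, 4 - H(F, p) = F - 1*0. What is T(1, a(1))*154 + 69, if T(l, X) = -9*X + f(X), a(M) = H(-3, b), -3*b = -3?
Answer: -1625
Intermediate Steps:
b = 1 (b = -1/3*(-3) = 1)
H(F, p) = 4 - F (H(F, p) = 4 - (F - 1*0) = 4 - (F + 0) = 4 - F)
f(L) = 3 + L**2 (f(L) = L**2 + 3 = 3 + L**2)
a(M) = 7 (a(M) = 4 - 1*(-3) = 4 + 3 = 7)
T(l, X) = 3 + X**2 - 9*X (T(l, X) = -9*X + (3 + X**2) = 3 + X**2 - 9*X)
T(1, a(1))*154 + 69 = (3 + 7**2 - 9*7)*154 + 69 = (3 + 49 - 63)*154 + 69 = -11*154 + 69 = -1694 + 69 = -1625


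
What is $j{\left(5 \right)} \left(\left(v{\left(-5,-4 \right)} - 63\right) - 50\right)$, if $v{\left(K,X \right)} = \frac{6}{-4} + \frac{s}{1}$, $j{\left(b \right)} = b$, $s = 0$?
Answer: $- \frac{1145}{2} \approx -572.5$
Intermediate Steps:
$v{\left(K,X \right)} = - \frac{3}{2}$ ($v{\left(K,X \right)} = \frac{6}{-4} + \frac{0}{1} = 6 \left(- \frac{1}{4}\right) + 0 \cdot 1 = - \frac{3}{2} + 0 = - \frac{3}{2}$)
$j{\left(5 \right)} \left(\left(v{\left(-5,-4 \right)} - 63\right) - 50\right) = 5 \left(\left(- \frac{3}{2} - 63\right) - 50\right) = 5 \left(- \frac{129}{2} - 50\right) = 5 \left(- \frac{229}{2}\right) = - \frac{1145}{2}$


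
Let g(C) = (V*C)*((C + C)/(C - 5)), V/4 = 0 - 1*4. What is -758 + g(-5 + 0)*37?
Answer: 2202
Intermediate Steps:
V = -16 (V = 4*(0 - 1*4) = 4*(0 - 4) = 4*(-4) = -16)
g(C) = -32*C²/(-5 + C) (g(C) = (-16*C)*((C + C)/(C - 5)) = (-16*C)*((2*C)/(-5 + C)) = (-16*C)*(2*C/(-5 + C)) = -32*C²/(-5 + C))
-758 + g(-5 + 0)*37 = -758 - 32*(-5 + 0)²/(-5 + (-5 + 0))*37 = -758 - 32*(-5)²/(-5 - 5)*37 = -758 - 32*25/(-10)*37 = -758 - 32*25*(-⅒)*37 = -758 + 80*37 = -758 + 2960 = 2202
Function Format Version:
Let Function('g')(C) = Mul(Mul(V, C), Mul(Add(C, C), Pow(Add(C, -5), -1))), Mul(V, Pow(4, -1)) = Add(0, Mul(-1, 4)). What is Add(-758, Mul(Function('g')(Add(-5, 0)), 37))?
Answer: 2202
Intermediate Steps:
V = -16 (V = Mul(4, Add(0, Mul(-1, 4))) = Mul(4, Add(0, -4)) = Mul(4, -4) = -16)
Function('g')(C) = Mul(-32, Pow(C, 2), Pow(Add(-5, C), -1)) (Function('g')(C) = Mul(Mul(-16, C), Mul(Add(C, C), Pow(Add(C, -5), -1))) = Mul(Mul(-16, C), Mul(Mul(2, C), Pow(Add(-5, C), -1))) = Mul(Mul(-16, C), Mul(2, C, Pow(Add(-5, C), -1))) = Mul(-32, Pow(C, 2), Pow(Add(-5, C), -1)))
Add(-758, Mul(Function('g')(Add(-5, 0)), 37)) = Add(-758, Mul(Mul(-32, Pow(Add(-5, 0), 2), Pow(Add(-5, Add(-5, 0)), -1)), 37)) = Add(-758, Mul(Mul(-32, Pow(-5, 2), Pow(Add(-5, -5), -1)), 37)) = Add(-758, Mul(Mul(-32, 25, Pow(-10, -1)), 37)) = Add(-758, Mul(Mul(-32, 25, Rational(-1, 10)), 37)) = Add(-758, Mul(80, 37)) = Add(-758, 2960) = 2202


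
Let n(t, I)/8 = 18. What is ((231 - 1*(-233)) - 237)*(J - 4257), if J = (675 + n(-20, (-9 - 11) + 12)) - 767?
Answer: -954535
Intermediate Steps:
n(t, I) = 144 (n(t, I) = 8*18 = 144)
J = 52 (J = (675 + 144) - 767 = 819 - 767 = 52)
((231 - 1*(-233)) - 237)*(J - 4257) = ((231 - 1*(-233)) - 237)*(52 - 4257) = ((231 + 233) - 237)*(-4205) = (464 - 237)*(-4205) = 227*(-4205) = -954535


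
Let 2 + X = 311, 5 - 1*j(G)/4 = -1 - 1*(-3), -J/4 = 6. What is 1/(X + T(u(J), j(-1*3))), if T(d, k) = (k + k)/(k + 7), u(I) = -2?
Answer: 19/5895 ≈ 0.0032231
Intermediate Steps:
J = -24 (J = -4*6 = -24)
j(G) = 12 (j(G) = 20 - 4*(-1 - 1*(-3)) = 20 - 4*(-1 + 3) = 20 - 4*2 = 20 - 8 = 12)
X = 309 (X = -2 + 311 = 309)
T(d, k) = 2*k/(7 + k) (T(d, k) = (2*k)/(7 + k) = 2*k/(7 + k))
1/(X + T(u(J), j(-1*3))) = 1/(309 + 2*12/(7 + 12)) = 1/(309 + 2*12/19) = 1/(309 + 2*12*(1/19)) = 1/(309 + 24/19) = 1/(5895/19) = 19/5895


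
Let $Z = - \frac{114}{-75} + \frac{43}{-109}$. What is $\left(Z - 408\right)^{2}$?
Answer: $\frac{1229288865289}{7425625} \approx 1.6555 \cdot 10^{5}$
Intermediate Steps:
$Z = \frac{3067}{2725}$ ($Z = \left(-114\right) \left(- \frac{1}{75}\right) + 43 \left(- \frac{1}{109}\right) = \frac{38}{25} - \frac{43}{109} = \frac{3067}{2725} \approx 1.1255$)
$\left(Z - 408\right)^{2} = \left(\frac{3067}{2725} - 408\right)^{2} = \left(- \frac{1108733}{2725}\right)^{2} = \frac{1229288865289}{7425625}$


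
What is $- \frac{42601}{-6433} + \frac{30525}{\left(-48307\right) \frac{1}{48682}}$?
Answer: $- \frac{1365356598449}{44394133} \approx -30755.0$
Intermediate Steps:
$- \frac{42601}{-6433} + \frac{30525}{\left(-48307\right) \frac{1}{48682}} = \left(-42601\right) \left(- \frac{1}{6433}\right) + \frac{30525}{\left(-48307\right) \frac{1}{48682}} = \frac{42601}{6433} + \frac{30525}{- \frac{48307}{48682}} = \frac{42601}{6433} + 30525 \left(- \frac{48682}{48307}\right) = \frac{42601}{6433} - \frac{1486018050}{48307} = - \frac{1365356598449}{44394133}$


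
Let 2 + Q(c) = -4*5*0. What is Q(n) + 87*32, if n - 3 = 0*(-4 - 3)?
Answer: 2782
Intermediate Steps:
n = 3 (n = 3 + 0*(-4 - 3) = 3 + 0*(-7) = 3 + 0 = 3)
Q(c) = -2 (Q(c) = -2 - 4*5*0 = -2 - 20*0 = -2 + 0 = -2)
Q(n) + 87*32 = -2 + 87*32 = -2 + 2784 = 2782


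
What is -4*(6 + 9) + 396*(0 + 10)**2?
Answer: 39540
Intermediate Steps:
-4*(6 + 9) + 396*(0 + 10)**2 = -4*15 + 396*10**2 = -60 + 396*100 = -60 + 39600 = 39540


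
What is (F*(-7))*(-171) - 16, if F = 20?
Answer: 23924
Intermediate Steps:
(F*(-7))*(-171) - 16 = (20*(-7))*(-171) - 16 = -140*(-171) - 16 = 23940 - 16 = 23924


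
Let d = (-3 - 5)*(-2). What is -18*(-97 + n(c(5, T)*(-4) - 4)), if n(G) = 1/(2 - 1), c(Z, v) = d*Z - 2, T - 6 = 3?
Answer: 1728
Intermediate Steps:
T = 9 (T = 6 + 3 = 9)
d = 16 (d = -8*(-2) = 16)
c(Z, v) = -2 + 16*Z (c(Z, v) = 16*Z - 2 = -2 + 16*Z)
n(G) = 1 (n(G) = 1/1 = 1)
-18*(-97 + n(c(5, T)*(-4) - 4)) = -18*(-97 + 1) = -18*(-96) = 1728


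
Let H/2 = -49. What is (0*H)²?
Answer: 0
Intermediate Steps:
H = -98 (H = 2*(-49) = -98)
(0*H)² = (0*(-98))² = 0² = 0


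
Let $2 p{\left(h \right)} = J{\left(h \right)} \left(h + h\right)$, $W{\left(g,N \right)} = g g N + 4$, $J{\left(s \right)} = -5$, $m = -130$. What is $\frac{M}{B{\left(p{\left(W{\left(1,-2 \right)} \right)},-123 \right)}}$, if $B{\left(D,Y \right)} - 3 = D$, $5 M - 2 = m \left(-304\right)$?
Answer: $- \frac{5646}{5} \approx -1129.2$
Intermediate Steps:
$W{\left(g,N \right)} = 4 + N g^{2}$ ($W{\left(g,N \right)} = g^{2} N + 4 = N g^{2} + 4 = 4 + N g^{2}$)
$M = \frac{39522}{5}$ ($M = \frac{2}{5} + \frac{\left(-130\right) \left(-304\right)}{5} = \frac{2}{5} + \frac{1}{5} \cdot 39520 = \frac{2}{5} + 7904 = \frac{39522}{5} \approx 7904.4$)
$p{\left(h \right)} = - 5 h$ ($p{\left(h \right)} = \frac{\left(-5\right) \left(h + h\right)}{2} = \frac{\left(-5\right) 2 h}{2} = \frac{\left(-10\right) h}{2} = - 5 h$)
$B{\left(D,Y \right)} = 3 + D$
$\frac{M}{B{\left(p{\left(W{\left(1,-2 \right)} \right)},-123 \right)}} = \frac{39522}{5 \left(3 - 5 \left(4 - 2 \cdot 1^{2}\right)\right)} = \frac{39522}{5 \left(3 - 5 \left(4 - 2\right)\right)} = \frac{39522}{5 \left(3 - 10\right)} = \frac{39522}{5 \left(-7\right)} = \frac{39522}{5} \left(- \frac{1}{7}\right) = - \frac{5646}{5}$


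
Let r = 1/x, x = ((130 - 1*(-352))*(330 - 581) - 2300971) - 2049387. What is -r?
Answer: 1/4471340 ≈ 2.2365e-7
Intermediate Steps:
x = -4471340 (x = ((130 + 352)*(-251) - 2300971) - 2049387 = (482*(-251) - 2300971) - 2049387 = (-120982 - 2300971) - 2049387 = -2421953 - 2049387 = -4471340)
r = -1/4471340 (r = 1/(-4471340) = -1/4471340 ≈ -2.2365e-7)
-r = -1*(-1/4471340) = 1/4471340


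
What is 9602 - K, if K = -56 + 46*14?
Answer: 9014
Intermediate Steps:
K = 588 (K = -56 + 644 = 588)
9602 - K = 9602 - 1*588 = 9602 - 588 = 9014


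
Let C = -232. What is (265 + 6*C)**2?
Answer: 1270129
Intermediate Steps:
(265 + 6*C)**2 = (265 + 6*(-232))**2 = (265 - 1392)**2 = (-1127)**2 = 1270129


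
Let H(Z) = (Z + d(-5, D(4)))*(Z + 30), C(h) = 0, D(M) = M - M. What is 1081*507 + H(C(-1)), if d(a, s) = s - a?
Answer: 548217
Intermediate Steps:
D(M) = 0
H(Z) = (5 + Z)*(30 + Z) (H(Z) = (Z + (0 - 1*(-5)))*(Z + 30) = (Z + (0 + 5))*(30 + Z) = (Z + 5)*(30 + Z) = (5 + Z)*(30 + Z))
1081*507 + H(C(-1)) = 1081*507 + (150 + 0² + 35*0) = 548067 + (150 + 0 + 0) = 548067 + 150 = 548217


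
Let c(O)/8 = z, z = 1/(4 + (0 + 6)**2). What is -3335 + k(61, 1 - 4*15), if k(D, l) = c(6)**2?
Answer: -83374/25 ≈ -3335.0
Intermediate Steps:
z = 1/40 (z = 1/(4 + 6**2) = 1/(4 + 36) = 1/40 ≈ 0.025000)
c(O) = 1/5 (c(O) = 8*(1/40) = 1/5)
k(D, l) = 1/25 (k(D, l) = (1/5)**2 = 1/25)
-3335 + k(61, 1 - 4*15) = -3335 + 1/25 = -83374/25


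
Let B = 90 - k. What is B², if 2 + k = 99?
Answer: 49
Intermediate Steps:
k = 97 (k = -2 + 99 = 97)
B = -7 (B = 90 - 1*97 = 90 - 97 = -7)
B² = (-7)² = 49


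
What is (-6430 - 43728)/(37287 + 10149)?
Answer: -25079/23718 ≈ -1.0574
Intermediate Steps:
(-6430 - 43728)/(37287 + 10149) = -50158/47436 = -50158*1/47436 = -25079/23718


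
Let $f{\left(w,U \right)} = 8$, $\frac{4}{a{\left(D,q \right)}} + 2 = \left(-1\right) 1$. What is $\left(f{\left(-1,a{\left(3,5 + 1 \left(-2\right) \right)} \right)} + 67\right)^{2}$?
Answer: $5625$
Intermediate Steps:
$a{\left(D,q \right)} = - \frac{4}{3}$ ($a{\left(D,q \right)} = \frac{4}{-2 - 1} = \frac{4}{-3} = 4 \left(- \frac{1}{3}\right) = - \frac{4}{3}$)
$\left(f{\left(-1,a{\left(3,5 + 1 \left(-2\right) \right)} \right)} + 67\right)^{2} = \left(8 + 67\right)^{2} = 75^{2} = 5625$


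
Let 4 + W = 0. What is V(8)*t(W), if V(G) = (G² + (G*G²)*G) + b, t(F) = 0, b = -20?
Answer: 0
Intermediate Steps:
W = -4 (W = -4 + 0 = -4)
V(G) = -20 + G² + G⁴ (V(G) = (G² + (G*G²)*G) - 20 = (G² + G³*G) - 20 = (G² + G⁴) - 20 = -20 + G² + G⁴)
V(8)*t(W) = (-20 + 8² + 8⁴)*0 = (-20 + 64 + 4096)*0 = 4140*0 = 0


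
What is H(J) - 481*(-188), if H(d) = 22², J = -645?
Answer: 90912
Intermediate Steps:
H(d) = 484
H(J) - 481*(-188) = 484 - 481*(-188) = 484 - 1*(-90428) = 484 + 90428 = 90912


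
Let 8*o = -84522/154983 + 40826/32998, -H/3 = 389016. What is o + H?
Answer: -7957911491449009/6818838712 ≈ -1.1670e+6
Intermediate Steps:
H = -1167048 (H = -3*389016 = -1167048)
o = 589713167/6818838712 (o = (-84522/154983 + 40826/32998)/8 = (-84522*1/154983 + 40826*(1/32998))/8 = (-28174/51661 + 20413/16499)/8 = (⅛)*(589713167/852354839) = 589713167/6818838712 ≈ 0.086483)
o + H = 589713167/6818838712 - 1167048 = -7957911491449009/6818838712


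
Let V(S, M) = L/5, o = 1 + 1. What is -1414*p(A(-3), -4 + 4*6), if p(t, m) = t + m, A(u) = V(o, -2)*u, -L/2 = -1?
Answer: -132916/5 ≈ -26583.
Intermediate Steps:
L = 2 (L = -2*(-1) = 2)
o = 2
V(S, M) = 2/5
A(u) = 2*u/5
p(t, m) = m + t
-1414*p(A(-3), -4 + 4*6) = -1414*((-4 + 4*6) + (2/5)*(-3)) = -1414*((-4 + 24) - 6/5) = -1414*(20 - 6/5) = -1414*94/5 = -132916/5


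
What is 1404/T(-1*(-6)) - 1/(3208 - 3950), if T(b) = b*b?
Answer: 28939/742 ≈ 39.001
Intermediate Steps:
T(b) = b²
1404/T(-1*(-6)) - 1/(3208 - 3950) = 1404/((-1*(-6))²) - 1/(3208 - 3950) = 1404/(6²) - 1/(-742) = 1404/36 - 1*(-1/742) = 1404*(1/36) + 1/742 = 39 + 1/742 = 28939/742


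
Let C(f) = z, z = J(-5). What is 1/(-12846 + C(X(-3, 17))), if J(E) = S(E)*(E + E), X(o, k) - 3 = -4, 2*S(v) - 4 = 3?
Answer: -1/12881 ≈ -7.7634e-5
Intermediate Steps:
S(v) = 7/2 (S(v) = 2 + (½)*3 = 2 + 3/2 = 7/2)
X(o, k) = -1 (X(o, k) = 3 - 4 = -1)
J(E) = 7*E (J(E) = 7*(E + E)/2 = 7*(2*E)/2 = 7*E)
z = -35 (z = 7*(-5) = -35)
C(f) = -35
1/(-12846 + C(X(-3, 17))) = 1/(-12846 - 35) = 1/(-12881) = -1/12881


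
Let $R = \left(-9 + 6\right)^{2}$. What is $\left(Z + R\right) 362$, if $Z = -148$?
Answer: $-50318$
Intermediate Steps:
$R = 9$ ($R = \left(-3\right)^{2} = 9$)
$\left(Z + R\right) 362 = \left(-148 + 9\right) 362 = \left(-139\right) 362 = -50318$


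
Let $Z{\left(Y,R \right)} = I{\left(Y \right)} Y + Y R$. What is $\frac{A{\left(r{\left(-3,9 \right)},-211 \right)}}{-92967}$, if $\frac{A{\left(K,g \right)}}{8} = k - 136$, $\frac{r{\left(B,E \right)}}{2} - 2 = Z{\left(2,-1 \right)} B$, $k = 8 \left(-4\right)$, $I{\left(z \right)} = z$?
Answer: $\frac{64}{4427} \approx 0.014457$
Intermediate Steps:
$k = -32$
$Z{\left(Y,R \right)} = Y^{2} + R Y$ ($Z{\left(Y,R \right)} = Y Y + Y R = Y^{2} + R Y$)
$r{\left(B,E \right)} = 4 + 4 B$ ($r{\left(B,E \right)} = 4 + 2 \cdot 2 \left(-1 + 2\right) B = 4 + 2 \cdot 2 \cdot 1 B = 4 + 2 \cdot 2 B = 4 + 4 B$)
$A{\left(K,g \right)} = -1344$ ($A{\left(K,g \right)} = 8 \left(-32 - 136\right) = 8 \left(-168\right) = -1344$)
$\frac{A{\left(r{\left(-3,9 \right)},-211 \right)}}{-92967} = - \frac{1344}{-92967} = \left(-1344\right) \left(- \frac{1}{92967}\right) = \frac{64}{4427}$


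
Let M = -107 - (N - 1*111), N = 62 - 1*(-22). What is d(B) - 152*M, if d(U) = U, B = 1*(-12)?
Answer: 12148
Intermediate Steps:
B = -12
N = 84 (N = 62 + 22 = 84)
M = -80 (M = -107 - (84 - 1*111) = -107 - (84 - 111) = -107 - 1*(-27) = -107 + 27 = -80)
d(B) - 152*M = -12 - 152*(-80) = -12 + 12160 = 12148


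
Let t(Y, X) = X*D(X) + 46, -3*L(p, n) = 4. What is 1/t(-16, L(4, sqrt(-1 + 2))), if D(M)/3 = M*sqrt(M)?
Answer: 621/29078 - 24*I*sqrt(3)/14539 ≈ 0.021356 - 0.0028592*I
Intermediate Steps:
D(M) = 3*M**(3/2) (D(M) = 3*(M*sqrt(M)) = 3*M**(3/2))
L(p, n) = -4/3 (L(p, n) = -1/3*4 = -4/3)
t(Y, X) = 46 + 3*X**(5/2) (t(Y, X) = X*(3*X**(3/2)) + 46 = 3*X**(5/2) + 46 = 46 + 3*X**(5/2))
1/t(-16, L(4, sqrt(-1 + 2))) = 1/(46 + 3*(-4/3)**(5/2)) = 1/(46 + 3*(32*I*sqrt(3)/27)) = 1/(46 + 32*I*sqrt(3)/9)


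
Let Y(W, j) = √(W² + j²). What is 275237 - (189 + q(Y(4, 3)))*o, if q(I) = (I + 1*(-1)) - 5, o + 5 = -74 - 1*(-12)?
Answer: 287833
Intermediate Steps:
o = -67 (o = -5 + (-74 - 1*(-12)) = -5 + (-74 + 12) = -5 - 62 = -67)
q(I) = -6 + I (q(I) = (I - 1) - 5 = (-1 + I) - 5 = -6 + I)
275237 - (189 + q(Y(4, 3)))*o = 275237 - (189 + (-6 + √(4² + 3²)))*(-67) = 275237 - (189 + (-6 + √(16 + 9)))*(-67) = 275237 - (189 + (-6 + √25))*(-67) = 275237 - (189 + (-6 + 5))*(-67) = 275237 - (189 - 1)*(-67) = 275237 - 188*(-67) = 275237 - 1*(-12596) = 275237 + 12596 = 287833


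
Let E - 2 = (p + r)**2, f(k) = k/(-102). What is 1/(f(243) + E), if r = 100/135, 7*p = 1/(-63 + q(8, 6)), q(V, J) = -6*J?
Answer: 146956194/24131413 ≈ 6.0898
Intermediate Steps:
f(k) = -k/102 (f(k) = k*(-1/102) = -k/102)
p = -1/693 (p = 1/(7*(-63 - 6*6)) = 1/(7*(-63 - 36)) = (1/7)/(-99) = (1/7)*(-1/99) = -1/693 ≈ -0.0014430)
r = 20/27 (r = 100*(1/135) = 20/27 ≈ 0.74074)
E = 11006851/4322241 (E = 2 + (-1/693 + 20/27)**2 = 2 + (1537/2079)**2 = 2 + 2362369/4322241 = 11006851/4322241 ≈ 2.5466)
1/(f(243) + E) = 1/(-1/102*243 + 11006851/4322241) = 1/(-81/34 + 11006851/4322241) = 1/(24131413/146956194) = 146956194/24131413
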